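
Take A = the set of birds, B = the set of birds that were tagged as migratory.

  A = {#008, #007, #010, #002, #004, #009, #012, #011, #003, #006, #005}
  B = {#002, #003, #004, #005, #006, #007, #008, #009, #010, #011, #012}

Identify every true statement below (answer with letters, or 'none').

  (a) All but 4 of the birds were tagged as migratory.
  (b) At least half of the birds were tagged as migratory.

(b)

|A| = 11, |A ∩ B| = 11, |A ∖ B| = 0.
(a) |A ∖ B| = 4: fails.
(b) |A ∩ B| ≥ |A ∖ B|: holds.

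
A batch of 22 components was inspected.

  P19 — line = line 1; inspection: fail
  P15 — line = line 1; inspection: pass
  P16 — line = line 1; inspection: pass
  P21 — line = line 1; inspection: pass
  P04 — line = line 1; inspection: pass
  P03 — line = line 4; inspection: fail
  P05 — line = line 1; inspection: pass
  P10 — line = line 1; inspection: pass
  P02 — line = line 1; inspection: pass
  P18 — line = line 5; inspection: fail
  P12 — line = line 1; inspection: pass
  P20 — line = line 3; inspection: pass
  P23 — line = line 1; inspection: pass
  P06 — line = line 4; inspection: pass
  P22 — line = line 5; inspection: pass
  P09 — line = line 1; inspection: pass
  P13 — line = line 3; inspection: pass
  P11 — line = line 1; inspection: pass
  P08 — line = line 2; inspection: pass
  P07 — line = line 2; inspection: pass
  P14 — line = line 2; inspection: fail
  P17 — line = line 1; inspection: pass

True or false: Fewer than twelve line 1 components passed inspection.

The determiner here denotes the relation: |A ∩ B| < 12.
A (the restrictor) = {P19, P15, P16, P21, P04, P05, P10, P02, P12, P23, P09, P11, P17}, |A| = 13.
A ∩ B = {P15, P16, P21, P04, P05, P10, P02, P12, P23, P09, P11, P17}, so |A ∩ B| = 12.
|A ∩ B| = 12, so the statement is false.

False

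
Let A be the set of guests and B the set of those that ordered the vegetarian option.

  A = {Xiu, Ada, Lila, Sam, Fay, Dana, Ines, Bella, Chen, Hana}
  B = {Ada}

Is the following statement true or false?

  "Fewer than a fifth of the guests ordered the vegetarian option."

The determiner here denotes the relation: |A ∩ B| / |A| < 1/5.
A (the restrictor) = {Xiu, Ada, Lila, Sam, Fay, Dana, Ines, Bella, Chen, Hana}, |A| = 10.
A ∩ B = {Ada}, so |A ∩ B| = 1.
A ∖ B = {Xiu, Lila, Sam, Fay, Dana, Ines, Bella, Chen, Hana}, so |A ∖ B| = 9.
|A ∩ B|/|A| = 1/10, so the statement is true.

True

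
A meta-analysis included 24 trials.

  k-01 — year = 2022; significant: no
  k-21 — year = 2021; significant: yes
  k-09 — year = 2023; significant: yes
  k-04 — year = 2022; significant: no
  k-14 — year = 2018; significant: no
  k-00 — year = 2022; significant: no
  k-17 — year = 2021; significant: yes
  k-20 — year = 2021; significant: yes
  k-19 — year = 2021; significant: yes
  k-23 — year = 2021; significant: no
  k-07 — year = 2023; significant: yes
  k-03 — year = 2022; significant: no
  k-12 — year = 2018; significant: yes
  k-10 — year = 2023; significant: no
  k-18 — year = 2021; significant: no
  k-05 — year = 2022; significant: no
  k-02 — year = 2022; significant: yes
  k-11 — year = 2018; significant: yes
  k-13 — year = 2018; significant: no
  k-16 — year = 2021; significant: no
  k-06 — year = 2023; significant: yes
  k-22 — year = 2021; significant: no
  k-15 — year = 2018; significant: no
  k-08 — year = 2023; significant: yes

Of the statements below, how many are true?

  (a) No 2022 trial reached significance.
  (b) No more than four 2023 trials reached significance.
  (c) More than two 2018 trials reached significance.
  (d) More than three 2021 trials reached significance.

2

(a) 2022: |A| = 6, |A ∩ B| = 1; needs A ∩ B = ∅ (|A ∩ B| = 0) — false.
(b) 2023: |A| = 5, |A ∩ B| = 4; needs |A ∩ B| ≤ 4 — true.
(c) 2018: |A| = 5, |A ∩ B| = 2; needs |A ∩ B| > 2 — false.
(d) 2021: |A| = 8, |A ∩ B| = 4; needs |A ∩ B| > 3 — true.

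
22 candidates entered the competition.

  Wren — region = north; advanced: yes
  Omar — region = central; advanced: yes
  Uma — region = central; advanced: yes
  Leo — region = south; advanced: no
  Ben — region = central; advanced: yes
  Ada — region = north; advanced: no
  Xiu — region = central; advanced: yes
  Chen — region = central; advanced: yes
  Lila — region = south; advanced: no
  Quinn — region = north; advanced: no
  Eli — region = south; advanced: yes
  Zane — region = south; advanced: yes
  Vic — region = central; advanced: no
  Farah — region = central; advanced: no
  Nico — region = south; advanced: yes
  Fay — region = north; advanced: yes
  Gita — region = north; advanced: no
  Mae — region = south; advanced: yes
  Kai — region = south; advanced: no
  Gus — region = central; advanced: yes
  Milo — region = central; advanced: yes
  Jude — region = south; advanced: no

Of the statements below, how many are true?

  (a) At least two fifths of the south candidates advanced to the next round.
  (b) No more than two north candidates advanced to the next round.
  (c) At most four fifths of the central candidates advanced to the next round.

3

(a) south: |A| = 8, |A ∩ B| = 4; needs |A ∩ B| / |A| ≥ 2/5 — true.
(b) north: |A| = 5, |A ∩ B| = 2; needs |A ∩ B| ≤ 2 — true.
(c) central: |A| = 9, |A ∩ B| = 7; needs |A ∩ B| / |A| ≤ 4/5 — true.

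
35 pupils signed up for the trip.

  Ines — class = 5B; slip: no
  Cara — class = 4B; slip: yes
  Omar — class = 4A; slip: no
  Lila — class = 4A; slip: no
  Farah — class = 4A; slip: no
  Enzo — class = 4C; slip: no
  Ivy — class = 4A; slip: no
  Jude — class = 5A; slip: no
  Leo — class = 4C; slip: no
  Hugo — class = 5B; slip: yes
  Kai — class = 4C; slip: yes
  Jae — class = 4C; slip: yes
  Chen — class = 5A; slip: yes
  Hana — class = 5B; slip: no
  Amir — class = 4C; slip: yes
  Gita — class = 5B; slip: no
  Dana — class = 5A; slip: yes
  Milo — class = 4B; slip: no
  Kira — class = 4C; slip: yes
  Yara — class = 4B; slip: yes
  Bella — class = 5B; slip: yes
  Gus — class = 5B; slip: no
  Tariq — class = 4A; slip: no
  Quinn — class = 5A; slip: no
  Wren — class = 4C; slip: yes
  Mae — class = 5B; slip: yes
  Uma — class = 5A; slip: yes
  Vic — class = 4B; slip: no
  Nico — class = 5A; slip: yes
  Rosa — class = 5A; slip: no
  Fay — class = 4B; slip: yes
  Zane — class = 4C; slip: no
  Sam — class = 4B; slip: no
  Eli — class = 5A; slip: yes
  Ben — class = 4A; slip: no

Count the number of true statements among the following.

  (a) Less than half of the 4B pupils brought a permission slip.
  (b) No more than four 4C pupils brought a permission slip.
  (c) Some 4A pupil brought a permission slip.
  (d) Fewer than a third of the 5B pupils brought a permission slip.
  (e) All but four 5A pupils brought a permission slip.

0

(a) 4B: |A| = 6, |A ∩ B| = 3; needs |A ∩ B| < |A ∖ B| — false.
(b) 4C: |A| = 8, |A ∩ B| = 5; needs |A ∩ B| ≤ 4 — false.
(c) 4A: |A| = 6, |A ∩ B| = 0; needs A ∩ B ≠ ∅ (|A ∩ B| ≥ 1) — false.
(d) 5B: |A| = 7, |A ∩ B| = 3; needs |A ∩ B| / |A| < 1/3 — false.
(e) 5A: |A| = 8, |A ∩ B| = 5; needs |A ∖ B| = 4 — false.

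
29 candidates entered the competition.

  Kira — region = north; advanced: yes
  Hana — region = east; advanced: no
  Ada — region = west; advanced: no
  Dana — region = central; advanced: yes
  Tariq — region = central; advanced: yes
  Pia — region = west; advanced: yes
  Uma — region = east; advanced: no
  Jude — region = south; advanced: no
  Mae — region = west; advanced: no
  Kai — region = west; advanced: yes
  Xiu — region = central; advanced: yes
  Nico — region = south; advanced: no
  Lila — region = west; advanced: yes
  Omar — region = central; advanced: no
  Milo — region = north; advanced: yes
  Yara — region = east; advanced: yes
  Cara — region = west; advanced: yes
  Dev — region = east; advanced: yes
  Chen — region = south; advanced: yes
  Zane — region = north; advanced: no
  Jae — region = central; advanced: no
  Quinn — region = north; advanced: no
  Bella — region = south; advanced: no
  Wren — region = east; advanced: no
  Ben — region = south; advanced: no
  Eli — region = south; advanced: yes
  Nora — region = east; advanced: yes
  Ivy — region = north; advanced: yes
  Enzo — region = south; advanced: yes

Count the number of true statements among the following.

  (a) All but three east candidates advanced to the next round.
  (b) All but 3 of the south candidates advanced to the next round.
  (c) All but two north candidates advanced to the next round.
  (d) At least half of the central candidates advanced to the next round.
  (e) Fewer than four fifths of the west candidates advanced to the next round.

(a) east: |A| = 6, |A ∩ B| = 3; needs |A ∖ B| = 3 — true.
(b) south: |A| = 7, |A ∩ B| = 3; needs |A ∖ B| = 3 — false.
(c) north: |A| = 5, |A ∩ B| = 3; needs |A ∖ B| = 2 — true.
(d) central: |A| = 5, |A ∩ B| = 3; needs |A ∩ B| ≥ |A ∖ B| — true.
(e) west: |A| = 6, |A ∩ B| = 4; needs |A ∩ B| / |A| < 4/5 — true.

4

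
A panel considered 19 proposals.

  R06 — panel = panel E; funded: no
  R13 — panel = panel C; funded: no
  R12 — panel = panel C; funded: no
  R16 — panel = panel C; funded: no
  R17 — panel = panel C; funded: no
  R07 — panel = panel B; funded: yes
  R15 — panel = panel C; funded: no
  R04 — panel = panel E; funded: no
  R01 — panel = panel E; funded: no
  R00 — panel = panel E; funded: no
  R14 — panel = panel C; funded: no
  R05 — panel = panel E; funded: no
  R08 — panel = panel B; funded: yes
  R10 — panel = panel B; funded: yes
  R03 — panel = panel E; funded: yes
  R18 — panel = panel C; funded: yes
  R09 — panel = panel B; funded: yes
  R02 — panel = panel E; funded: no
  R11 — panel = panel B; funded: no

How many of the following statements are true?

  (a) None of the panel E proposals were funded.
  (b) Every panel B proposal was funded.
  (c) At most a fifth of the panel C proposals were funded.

1

(a) panel E: |A| = 7, |A ∩ B| = 1; needs A ∩ B = ∅ (|A ∩ B| = 0) — false.
(b) panel B: |A| = 5, |A ∩ B| = 4; needs A ⊆ B, i.e. every element of A is in B (|A ∖ B| = 0) — false.
(c) panel C: |A| = 7, |A ∩ B| = 1; needs |A ∩ B| / |A| ≤ 1/5 — true.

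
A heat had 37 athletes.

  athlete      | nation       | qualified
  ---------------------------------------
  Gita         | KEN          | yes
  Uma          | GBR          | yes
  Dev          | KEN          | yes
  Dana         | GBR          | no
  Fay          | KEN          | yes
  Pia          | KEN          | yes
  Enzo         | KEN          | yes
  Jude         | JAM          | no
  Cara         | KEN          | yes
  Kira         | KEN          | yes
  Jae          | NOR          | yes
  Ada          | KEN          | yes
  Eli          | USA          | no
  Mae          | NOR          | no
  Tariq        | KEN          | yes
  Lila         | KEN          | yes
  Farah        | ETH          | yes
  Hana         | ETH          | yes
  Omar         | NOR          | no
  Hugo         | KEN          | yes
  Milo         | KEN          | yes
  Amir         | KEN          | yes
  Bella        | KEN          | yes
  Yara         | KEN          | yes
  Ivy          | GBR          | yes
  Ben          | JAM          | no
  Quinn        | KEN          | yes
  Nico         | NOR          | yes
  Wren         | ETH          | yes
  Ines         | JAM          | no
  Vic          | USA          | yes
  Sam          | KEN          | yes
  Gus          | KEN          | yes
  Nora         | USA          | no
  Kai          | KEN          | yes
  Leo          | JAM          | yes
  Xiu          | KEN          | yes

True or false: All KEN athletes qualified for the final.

True

'All KEN athletes qualified for the final' holds iff A ⊆ B, i.e. every element of A is in B (|A ∖ B| = 0).
|A| = 20, |A ∩ B| = 20, |A ∖ B| = 0.
So the statement is true.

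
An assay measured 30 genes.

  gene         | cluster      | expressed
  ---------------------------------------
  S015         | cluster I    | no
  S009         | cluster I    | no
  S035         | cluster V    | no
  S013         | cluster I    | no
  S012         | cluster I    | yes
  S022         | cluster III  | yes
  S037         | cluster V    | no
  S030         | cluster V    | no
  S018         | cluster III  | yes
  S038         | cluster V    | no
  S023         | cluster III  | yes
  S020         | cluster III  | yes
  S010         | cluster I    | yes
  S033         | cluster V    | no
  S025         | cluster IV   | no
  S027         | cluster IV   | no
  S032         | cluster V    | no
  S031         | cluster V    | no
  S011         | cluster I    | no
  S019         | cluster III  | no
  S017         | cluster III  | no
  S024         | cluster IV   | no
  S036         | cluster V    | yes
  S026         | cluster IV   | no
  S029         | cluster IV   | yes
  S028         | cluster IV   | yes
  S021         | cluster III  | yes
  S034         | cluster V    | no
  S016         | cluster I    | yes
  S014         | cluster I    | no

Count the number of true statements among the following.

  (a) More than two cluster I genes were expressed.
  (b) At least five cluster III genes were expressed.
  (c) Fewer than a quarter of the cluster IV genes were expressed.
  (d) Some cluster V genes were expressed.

(a) cluster I: |A| = 8, |A ∩ B| = 3; needs |A ∩ B| > 2 — true.
(b) cluster III: |A| = 7, |A ∩ B| = 5; needs |A ∩ B| ≥ 5 — true.
(c) cluster IV: |A| = 6, |A ∩ B| = 2; needs |A ∩ B| / |A| < 1/4 — false.
(d) cluster V: |A| = 9, |A ∩ B| = 1; needs A ∩ B ≠ ∅ (|A ∩ B| ≥ 1) — true.

3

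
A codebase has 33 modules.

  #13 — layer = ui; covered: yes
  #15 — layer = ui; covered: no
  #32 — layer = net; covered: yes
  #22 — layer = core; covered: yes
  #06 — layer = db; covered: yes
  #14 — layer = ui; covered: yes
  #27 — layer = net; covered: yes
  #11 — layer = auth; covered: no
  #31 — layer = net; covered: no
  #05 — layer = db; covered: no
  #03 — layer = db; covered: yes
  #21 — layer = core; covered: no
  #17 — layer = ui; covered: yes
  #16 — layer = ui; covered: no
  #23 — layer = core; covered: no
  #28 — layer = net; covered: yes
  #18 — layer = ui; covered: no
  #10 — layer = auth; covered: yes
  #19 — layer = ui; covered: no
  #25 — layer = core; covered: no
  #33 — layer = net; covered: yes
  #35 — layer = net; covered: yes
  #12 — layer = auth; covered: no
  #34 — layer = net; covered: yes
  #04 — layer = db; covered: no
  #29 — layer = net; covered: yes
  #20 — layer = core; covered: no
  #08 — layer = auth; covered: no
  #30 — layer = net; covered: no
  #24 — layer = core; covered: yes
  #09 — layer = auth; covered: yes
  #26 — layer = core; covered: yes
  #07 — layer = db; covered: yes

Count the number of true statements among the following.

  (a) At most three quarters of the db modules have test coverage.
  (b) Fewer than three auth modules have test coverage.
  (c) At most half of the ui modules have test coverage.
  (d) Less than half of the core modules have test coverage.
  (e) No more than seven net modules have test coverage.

5

(a) db: |A| = 5, |A ∩ B| = 3; needs |A ∩ B| / |A| ≤ 3/4 — true.
(b) auth: |A| = 5, |A ∩ B| = 2; needs |A ∩ B| < 3 — true.
(c) ui: |A| = 7, |A ∩ B| = 3; needs |A ∩ B| ≤ |A ∖ B| — true.
(d) core: |A| = 7, |A ∩ B| = 3; needs |A ∩ B| < |A ∖ B| — true.
(e) net: |A| = 9, |A ∩ B| = 7; needs |A ∩ B| ≤ 7 — true.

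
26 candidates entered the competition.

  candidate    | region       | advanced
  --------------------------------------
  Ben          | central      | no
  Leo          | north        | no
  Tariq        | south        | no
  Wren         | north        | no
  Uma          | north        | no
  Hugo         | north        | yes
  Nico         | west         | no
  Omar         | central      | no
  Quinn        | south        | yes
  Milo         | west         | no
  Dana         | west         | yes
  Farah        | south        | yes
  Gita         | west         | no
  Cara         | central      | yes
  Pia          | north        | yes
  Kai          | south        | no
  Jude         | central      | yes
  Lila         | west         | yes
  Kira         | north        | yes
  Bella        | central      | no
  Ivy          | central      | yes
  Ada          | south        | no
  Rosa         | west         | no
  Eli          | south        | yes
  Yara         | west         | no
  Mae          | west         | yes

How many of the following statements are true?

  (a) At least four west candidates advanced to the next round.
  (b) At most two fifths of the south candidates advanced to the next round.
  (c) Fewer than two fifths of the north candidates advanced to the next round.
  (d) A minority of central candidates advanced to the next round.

(a) west: |A| = 8, |A ∩ B| = 3; needs |A ∩ B| ≥ 4 — false.
(b) south: |A| = 6, |A ∩ B| = 3; needs |A ∩ B| / |A| ≤ 2/5 — false.
(c) north: |A| = 6, |A ∩ B| = 3; needs |A ∩ B| / |A| < 2/5 — false.
(d) central: |A| = 6, |A ∩ B| = 3; needs |A ∩ B| < |A ∖ B| — false.

0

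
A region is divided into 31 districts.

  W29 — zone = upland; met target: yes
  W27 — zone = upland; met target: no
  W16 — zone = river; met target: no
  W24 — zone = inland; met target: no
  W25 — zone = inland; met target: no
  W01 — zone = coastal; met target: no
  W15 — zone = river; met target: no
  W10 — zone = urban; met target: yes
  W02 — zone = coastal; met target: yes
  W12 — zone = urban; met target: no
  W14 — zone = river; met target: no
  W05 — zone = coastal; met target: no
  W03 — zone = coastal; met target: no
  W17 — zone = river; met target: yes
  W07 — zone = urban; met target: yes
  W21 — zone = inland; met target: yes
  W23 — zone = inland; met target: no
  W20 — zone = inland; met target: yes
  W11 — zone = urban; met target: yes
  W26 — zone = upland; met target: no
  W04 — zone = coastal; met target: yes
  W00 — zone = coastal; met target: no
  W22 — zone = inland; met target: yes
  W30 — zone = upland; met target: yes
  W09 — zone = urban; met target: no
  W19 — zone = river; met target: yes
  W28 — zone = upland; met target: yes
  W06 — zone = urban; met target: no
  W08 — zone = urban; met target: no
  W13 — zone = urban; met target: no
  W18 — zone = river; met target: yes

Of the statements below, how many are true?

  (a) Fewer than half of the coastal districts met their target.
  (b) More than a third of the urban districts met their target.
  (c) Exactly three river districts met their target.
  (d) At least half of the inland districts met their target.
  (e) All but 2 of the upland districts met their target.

5

(a) coastal: |A| = 6, |A ∩ B| = 2; needs |A ∩ B| < |A ∖ B| — true.
(b) urban: |A| = 8, |A ∩ B| = 3; needs |A ∩ B| / |A| > 1/3 — true.
(c) river: |A| = 6, |A ∩ B| = 3; needs |A ∩ B| = 3 — true.
(d) inland: |A| = 6, |A ∩ B| = 3; needs |A ∩ B| ≥ |A ∖ B| — true.
(e) upland: |A| = 5, |A ∩ B| = 3; needs |A ∖ B| = 2 — true.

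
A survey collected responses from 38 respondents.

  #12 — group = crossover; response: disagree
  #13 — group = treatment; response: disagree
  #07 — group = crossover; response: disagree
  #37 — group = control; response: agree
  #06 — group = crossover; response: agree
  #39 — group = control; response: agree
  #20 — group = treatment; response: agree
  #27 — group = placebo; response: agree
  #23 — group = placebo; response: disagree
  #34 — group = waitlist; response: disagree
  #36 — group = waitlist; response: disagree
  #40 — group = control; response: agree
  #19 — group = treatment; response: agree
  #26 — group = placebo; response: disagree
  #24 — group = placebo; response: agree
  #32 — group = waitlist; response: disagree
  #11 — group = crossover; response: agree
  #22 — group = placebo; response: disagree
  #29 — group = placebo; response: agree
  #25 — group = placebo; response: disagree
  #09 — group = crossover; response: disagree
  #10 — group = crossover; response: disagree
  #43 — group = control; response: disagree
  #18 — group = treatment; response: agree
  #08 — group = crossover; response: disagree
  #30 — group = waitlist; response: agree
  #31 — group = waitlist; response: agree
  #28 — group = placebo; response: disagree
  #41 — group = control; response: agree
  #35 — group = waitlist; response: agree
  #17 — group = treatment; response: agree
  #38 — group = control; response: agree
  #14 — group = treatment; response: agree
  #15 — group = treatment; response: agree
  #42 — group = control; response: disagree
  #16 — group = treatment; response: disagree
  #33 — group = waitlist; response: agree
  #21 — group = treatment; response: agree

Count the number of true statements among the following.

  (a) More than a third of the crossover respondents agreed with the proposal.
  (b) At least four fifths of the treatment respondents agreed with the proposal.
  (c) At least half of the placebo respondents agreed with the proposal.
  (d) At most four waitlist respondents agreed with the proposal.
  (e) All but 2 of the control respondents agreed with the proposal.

2

(a) crossover: |A| = 7, |A ∩ B| = 2; needs |A ∩ B| / |A| > 1/3 — false.
(b) treatment: |A| = 9, |A ∩ B| = 7; needs |A ∩ B| / |A| ≥ 4/5 — false.
(c) placebo: |A| = 8, |A ∩ B| = 3; needs |A ∩ B| ≥ |A ∖ B| — false.
(d) waitlist: |A| = 7, |A ∩ B| = 4; needs |A ∩ B| ≤ 4 — true.
(e) control: |A| = 7, |A ∩ B| = 5; needs |A ∖ B| = 2 — true.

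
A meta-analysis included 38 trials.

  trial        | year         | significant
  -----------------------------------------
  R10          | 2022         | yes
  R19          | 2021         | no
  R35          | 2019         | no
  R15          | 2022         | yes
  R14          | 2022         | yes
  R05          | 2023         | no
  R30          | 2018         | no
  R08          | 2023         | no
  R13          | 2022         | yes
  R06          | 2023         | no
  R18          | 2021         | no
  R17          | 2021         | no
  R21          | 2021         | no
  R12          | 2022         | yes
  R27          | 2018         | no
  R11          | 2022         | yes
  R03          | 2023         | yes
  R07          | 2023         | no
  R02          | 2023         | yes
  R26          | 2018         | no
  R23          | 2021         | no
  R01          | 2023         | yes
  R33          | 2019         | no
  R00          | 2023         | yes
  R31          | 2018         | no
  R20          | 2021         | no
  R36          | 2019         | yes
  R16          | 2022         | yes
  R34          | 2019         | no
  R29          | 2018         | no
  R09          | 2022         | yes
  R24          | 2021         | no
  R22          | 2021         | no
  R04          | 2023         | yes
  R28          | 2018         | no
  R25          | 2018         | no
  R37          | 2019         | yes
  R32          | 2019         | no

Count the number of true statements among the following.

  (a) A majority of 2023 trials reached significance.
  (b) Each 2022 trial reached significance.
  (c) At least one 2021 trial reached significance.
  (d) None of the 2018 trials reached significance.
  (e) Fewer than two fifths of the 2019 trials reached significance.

(a) 2023: |A| = 9, |A ∩ B| = 5; needs |A ∩ B| > |A ∖ B| — true.
(b) 2022: |A| = 8, |A ∩ B| = 8; needs A ⊆ B, i.e. every element of A is in B (|A ∖ B| = 0) — true.
(c) 2021: |A| = 8, |A ∩ B| = 0; needs A ∩ B ≠ ∅ (|A ∩ B| ≥ 1) — false.
(d) 2018: |A| = 7, |A ∩ B| = 0; needs A ∩ B = ∅ (|A ∩ B| = 0) — true.
(e) 2019: |A| = 6, |A ∩ B| = 2; needs |A ∩ B| / |A| < 2/5 — true.

4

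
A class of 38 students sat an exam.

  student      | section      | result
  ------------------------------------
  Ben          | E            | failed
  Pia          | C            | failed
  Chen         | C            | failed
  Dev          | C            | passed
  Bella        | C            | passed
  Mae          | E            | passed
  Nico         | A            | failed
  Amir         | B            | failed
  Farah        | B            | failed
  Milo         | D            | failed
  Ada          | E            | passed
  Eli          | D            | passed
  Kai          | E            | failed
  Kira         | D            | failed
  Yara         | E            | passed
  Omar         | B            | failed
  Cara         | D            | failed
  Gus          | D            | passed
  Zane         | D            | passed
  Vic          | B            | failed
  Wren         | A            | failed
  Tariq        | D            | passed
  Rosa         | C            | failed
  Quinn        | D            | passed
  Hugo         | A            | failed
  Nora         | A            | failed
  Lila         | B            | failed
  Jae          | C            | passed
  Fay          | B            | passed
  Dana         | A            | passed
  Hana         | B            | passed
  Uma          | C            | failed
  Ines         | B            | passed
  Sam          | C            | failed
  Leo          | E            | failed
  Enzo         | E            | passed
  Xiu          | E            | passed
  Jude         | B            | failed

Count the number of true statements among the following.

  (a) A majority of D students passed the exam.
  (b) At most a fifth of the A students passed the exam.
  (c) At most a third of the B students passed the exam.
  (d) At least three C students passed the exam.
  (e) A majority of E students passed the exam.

(a) D: |A| = 8, |A ∩ B| = 5; needs |A ∩ B| > |A ∖ B| — true.
(b) A: |A| = 5, |A ∩ B| = 1; needs |A ∩ B| / |A| ≤ 1/5 — true.
(c) B: |A| = 9, |A ∩ B| = 3; needs |A ∩ B| / |A| ≤ 1/3 — true.
(d) C: |A| = 8, |A ∩ B| = 3; needs |A ∩ B| ≥ 3 — true.
(e) E: |A| = 8, |A ∩ B| = 5; needs |A ∩ B| > |A ∖ B| — true.

5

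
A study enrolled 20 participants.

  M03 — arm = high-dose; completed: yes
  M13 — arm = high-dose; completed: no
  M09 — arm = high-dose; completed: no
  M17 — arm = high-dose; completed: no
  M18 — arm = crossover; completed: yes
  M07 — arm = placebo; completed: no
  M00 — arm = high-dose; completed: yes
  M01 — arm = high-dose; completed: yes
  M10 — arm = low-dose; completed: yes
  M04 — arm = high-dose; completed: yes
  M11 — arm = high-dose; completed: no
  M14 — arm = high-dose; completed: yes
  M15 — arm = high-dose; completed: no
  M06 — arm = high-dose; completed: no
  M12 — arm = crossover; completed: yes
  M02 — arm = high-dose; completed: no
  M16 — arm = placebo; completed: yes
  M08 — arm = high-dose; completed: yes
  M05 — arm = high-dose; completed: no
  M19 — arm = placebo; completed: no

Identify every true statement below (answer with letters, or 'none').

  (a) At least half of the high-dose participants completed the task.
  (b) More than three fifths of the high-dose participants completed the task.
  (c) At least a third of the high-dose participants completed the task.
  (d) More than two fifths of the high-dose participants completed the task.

(c), (d)

|A| = 14, |A ∩ B| = 6, |A ∖ B| = 8.
(a) |A ∩ B| ≥ |A ∖ B|: fails.
(b) |A ∩ B| / |A| > 3/5: fails.
(c) |A ∩ B| / |A| ≥ 1/3: holds.
(d) |A ∩ B| / |A| > 2/5: holds.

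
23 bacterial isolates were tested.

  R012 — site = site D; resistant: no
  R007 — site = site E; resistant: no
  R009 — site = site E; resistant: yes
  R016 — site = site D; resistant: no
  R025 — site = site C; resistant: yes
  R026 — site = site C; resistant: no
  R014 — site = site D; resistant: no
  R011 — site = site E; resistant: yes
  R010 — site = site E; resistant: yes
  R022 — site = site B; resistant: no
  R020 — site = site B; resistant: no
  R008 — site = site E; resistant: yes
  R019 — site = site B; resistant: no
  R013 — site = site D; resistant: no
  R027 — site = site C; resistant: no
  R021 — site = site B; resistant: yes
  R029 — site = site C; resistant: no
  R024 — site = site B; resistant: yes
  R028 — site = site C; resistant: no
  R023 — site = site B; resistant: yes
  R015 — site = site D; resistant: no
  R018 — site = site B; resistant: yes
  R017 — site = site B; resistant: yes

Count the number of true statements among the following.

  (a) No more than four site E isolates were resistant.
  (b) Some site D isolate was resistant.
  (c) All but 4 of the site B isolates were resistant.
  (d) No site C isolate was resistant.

1

(a) site E: |A| = 5, |A ∩ B| = 4; needs |A ∩ B| ≤ 4 — true.
(b) site D: |A| = 5, |A ∩ B| = 0; needs A ∩ B ≠ ∅ (|A ∩ B| ≥ 1) — false.
(c) site B: |A| = 8, |A ∩ B| = 5; needs |A ∖ B| = 4 — false.
(d) site C: |A| = 5, |A ∩ B| = 1; needs A ∩ B = ∅ (|A ∩ B| = 0) — false.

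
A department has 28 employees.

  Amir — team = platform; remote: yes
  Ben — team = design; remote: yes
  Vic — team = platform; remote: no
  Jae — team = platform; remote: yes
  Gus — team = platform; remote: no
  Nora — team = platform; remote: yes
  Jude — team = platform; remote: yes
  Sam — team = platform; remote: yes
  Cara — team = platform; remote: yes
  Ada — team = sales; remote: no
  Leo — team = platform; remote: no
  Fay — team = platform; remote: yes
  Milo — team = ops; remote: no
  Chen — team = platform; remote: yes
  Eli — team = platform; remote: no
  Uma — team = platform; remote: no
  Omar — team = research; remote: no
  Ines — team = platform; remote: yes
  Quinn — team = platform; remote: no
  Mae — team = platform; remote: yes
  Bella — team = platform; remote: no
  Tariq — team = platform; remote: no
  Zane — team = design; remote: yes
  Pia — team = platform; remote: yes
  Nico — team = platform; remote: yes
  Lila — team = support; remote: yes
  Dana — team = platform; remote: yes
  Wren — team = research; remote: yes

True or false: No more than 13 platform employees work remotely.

True

Truth condition: |A ∩ B| ≤ 13.
|A| = 21, |A ∩ B| = 13, |A ∖ B| = 8.
|A ∩ B| = 13, so the statement is true.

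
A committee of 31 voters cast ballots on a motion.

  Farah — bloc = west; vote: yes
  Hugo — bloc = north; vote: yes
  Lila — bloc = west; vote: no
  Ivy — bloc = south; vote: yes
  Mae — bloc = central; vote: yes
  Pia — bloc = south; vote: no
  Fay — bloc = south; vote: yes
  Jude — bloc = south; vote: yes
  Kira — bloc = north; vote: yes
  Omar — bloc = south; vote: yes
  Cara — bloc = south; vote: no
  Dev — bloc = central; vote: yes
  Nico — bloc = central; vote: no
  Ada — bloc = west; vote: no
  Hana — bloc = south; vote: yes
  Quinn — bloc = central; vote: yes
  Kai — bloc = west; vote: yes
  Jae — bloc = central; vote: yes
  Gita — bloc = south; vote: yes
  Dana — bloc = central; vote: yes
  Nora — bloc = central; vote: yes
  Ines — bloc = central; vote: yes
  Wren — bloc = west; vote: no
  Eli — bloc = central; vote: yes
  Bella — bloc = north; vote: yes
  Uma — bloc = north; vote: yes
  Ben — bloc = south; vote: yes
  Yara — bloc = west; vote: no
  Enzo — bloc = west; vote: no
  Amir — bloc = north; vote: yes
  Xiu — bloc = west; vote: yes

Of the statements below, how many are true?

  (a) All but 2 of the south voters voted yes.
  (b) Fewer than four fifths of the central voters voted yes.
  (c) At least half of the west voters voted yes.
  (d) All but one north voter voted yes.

1

(a) south: |A| = 9, |A ∩ B| = 7; needs |A ∖ B| = 2 — true.
(b) central: |A| = 9, |A ∩ B| = 8; needs |A ∩ B| / |A| < 4/5 — false.
(c) west: |A| = 8, |A ∩ B| = 3; needs |A ∩ B| ≥ |A ∖ B| — false.
(d) north: |A| = 5, |A ∩ B| = 5; needs |A ∖ B| = 1 — false.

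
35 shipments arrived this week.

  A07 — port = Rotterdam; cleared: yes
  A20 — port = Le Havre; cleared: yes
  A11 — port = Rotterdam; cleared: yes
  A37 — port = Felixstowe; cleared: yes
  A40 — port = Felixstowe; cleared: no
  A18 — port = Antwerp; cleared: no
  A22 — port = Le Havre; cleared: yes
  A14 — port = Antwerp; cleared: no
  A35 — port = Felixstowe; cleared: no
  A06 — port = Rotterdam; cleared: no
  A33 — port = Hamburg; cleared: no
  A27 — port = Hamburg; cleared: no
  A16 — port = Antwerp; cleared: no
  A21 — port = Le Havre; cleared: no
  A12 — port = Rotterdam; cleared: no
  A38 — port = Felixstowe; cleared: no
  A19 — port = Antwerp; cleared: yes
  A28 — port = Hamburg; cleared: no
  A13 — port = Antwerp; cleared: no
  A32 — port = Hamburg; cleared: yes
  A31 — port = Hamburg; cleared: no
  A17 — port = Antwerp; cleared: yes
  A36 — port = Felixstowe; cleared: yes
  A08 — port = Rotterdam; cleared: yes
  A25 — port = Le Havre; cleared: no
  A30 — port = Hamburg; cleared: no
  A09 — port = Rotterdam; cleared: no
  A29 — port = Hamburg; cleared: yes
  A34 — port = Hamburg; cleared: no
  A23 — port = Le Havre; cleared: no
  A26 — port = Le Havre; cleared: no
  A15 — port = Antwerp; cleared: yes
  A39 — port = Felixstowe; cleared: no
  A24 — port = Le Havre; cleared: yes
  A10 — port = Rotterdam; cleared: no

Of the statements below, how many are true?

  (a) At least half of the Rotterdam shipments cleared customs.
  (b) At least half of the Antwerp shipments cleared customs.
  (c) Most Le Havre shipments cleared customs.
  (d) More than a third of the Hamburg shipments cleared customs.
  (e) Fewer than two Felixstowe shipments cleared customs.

(a) Rotterdam: |A| = 7, |A ∩ B| = 3; needs |A ∩ B| ≥ |A ∖ B| — false.
(b) Antwerp: |A| = 7, |A ∩ B| = 3; needs |A ∩ B| ≥ |A ∖ B| — false.
(c) Le Havre: |A| = 7, |A ∩ B| = 3; needs |A ∩ B| > |A ∖ B| — false.
(d) Hamburg: |A| = 8, |A ∩ B| = 2; needs |A ∩ B| / |A| > 1/3 — false.
(e) Felixstowe: |A| = 6, |A ∩ B| = 2; needs |A ∩ B| < 2 — false.

0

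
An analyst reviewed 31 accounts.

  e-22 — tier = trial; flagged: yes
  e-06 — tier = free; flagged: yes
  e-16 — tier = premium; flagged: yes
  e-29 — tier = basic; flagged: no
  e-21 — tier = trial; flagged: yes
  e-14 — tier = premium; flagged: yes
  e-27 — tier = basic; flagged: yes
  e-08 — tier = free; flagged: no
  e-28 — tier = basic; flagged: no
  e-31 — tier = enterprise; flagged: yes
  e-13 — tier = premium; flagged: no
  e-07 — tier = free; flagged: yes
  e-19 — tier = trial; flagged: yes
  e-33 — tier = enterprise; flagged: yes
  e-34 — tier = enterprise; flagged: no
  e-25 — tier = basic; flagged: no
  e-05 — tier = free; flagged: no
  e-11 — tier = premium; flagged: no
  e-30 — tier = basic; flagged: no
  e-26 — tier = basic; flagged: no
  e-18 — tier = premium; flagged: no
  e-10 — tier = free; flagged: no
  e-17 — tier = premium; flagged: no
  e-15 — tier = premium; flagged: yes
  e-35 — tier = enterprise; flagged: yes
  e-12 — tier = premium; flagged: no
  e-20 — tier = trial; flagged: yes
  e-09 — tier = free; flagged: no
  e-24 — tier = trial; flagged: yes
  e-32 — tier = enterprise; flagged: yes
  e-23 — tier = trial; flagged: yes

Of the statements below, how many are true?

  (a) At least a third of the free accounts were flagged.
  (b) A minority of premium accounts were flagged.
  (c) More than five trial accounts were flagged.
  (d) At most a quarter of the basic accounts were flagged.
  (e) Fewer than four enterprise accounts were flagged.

4

(a) free: |A| = 6, |A ∩ B| = 2; needs |A ∩ B| / |A| ≥ 1/3 — true.
(b) premium: |A| = 8, |A ∩ B| = 3; needs |A ∩ B| < |A ∖ B| — true.
(c) trial: |A| = 6, |A ∩ B| = 6; needs |A ∩ B| > 5 — true.
(d) basic: |A| = 6, |A ∩ B| = 1; needs |A ∩ B| / |A| ≤ 1/4 — true.
(e) enterprise: |A| = 5, |A ∩ B| = 4; needs |A ∩ B| < 4 — false.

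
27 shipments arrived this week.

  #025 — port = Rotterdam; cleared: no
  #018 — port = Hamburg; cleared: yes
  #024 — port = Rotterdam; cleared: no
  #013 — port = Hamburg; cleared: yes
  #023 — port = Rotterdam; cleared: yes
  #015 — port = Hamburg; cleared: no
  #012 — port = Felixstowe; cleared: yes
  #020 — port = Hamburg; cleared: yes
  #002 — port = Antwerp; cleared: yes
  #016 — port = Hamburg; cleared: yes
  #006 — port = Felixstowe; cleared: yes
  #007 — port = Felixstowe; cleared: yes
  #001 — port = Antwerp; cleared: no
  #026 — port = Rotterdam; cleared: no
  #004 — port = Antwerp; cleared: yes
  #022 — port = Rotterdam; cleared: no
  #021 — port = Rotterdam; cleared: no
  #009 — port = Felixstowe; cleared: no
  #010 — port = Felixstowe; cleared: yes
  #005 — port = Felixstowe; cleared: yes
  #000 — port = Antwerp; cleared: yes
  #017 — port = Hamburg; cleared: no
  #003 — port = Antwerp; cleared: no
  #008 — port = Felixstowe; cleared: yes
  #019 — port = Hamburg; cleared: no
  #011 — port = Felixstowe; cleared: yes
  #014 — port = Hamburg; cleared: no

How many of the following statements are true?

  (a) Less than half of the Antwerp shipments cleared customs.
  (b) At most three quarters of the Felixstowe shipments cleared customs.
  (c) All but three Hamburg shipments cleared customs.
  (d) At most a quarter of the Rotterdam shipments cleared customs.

1

(a) Antwerp: |A| = 5, |A ∩ B| = 3; needs |A ∩ B| < |A ∖ B| — false.
(b) Felixstowe: |A| = 8, |A ∩ B| = 7; needs |A ∩ B| / |A| ≤ 3/4 — false.
(c) Hamburg: |A| = 8, |A ∩ B| = 4; needs |A ∖ B| = 3 — false.
(d) Rotterdam: |A| = 6, |A ∩ B| = 1; needs |A ∩ B| / |A| ≤ 1/4 — true.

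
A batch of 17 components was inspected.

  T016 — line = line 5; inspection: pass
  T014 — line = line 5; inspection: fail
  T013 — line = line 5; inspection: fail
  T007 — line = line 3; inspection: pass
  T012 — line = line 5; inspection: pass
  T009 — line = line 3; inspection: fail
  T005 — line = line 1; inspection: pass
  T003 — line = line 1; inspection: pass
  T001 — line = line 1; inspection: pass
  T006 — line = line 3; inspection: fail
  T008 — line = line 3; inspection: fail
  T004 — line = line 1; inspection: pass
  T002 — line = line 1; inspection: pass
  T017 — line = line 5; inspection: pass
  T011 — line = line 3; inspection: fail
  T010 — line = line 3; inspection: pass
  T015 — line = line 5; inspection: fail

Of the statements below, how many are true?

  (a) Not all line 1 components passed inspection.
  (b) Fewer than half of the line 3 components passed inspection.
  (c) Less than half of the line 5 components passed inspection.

1

(a) line 1: |A| = 5, |A ∩ B| = 5; needs A ⊄ B (|A ∖ B| ≥ 1) — false.
(b) line 3: |A| = 6, |A ∩ B| = 2; needs |A ∩ B| < |A ∖ B| — true.
(c) line 5: |A| = 6, |A ∩ B| = 3; needs |A ∩ B| < |A ∖ B| — false.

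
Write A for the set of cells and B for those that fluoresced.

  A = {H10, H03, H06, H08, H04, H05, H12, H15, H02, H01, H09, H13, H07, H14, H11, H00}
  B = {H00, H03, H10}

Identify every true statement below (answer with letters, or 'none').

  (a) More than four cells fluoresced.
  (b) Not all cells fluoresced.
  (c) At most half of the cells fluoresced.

(b), (c)

|A| = 16, |A ∩ B| = 3, |A ∖ B| = 13.
(a) |A ∩ B| > 4: fails.
(b) A ⊄ B (|A ∖ B| ≥ 1): holds.
(c) |A ∩ B| ≤ |A ∖ B|: holds.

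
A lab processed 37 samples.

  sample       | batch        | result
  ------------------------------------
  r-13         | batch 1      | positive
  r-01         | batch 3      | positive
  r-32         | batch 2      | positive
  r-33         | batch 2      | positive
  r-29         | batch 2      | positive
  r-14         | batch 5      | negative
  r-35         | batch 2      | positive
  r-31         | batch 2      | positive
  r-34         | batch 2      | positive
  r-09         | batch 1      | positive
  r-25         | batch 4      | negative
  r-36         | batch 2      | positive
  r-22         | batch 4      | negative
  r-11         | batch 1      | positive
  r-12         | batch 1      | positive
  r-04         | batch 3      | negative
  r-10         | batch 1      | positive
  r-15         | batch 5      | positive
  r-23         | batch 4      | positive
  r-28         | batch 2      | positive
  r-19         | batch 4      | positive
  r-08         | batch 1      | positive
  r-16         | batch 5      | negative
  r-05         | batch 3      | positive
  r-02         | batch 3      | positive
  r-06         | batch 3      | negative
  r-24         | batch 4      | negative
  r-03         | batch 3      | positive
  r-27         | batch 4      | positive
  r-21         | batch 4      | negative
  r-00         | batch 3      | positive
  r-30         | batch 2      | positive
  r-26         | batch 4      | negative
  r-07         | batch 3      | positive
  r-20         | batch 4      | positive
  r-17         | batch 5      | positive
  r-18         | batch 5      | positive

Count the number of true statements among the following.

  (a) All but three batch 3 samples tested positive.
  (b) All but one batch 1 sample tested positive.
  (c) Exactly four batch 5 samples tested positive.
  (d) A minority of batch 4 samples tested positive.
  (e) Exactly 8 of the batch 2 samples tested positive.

1

(a) batch 3: |A| = 8, |A ∩ B| = 6; needs |A ∖ B| = 3 — false.
(b) batch 1: |A| = 6, |A ∩ B| = 6; needs |A ∖ B| = 1 — false.
(c) batch 5: |A| = 5, |A ∩ B| = 3; needs |A ∩ B| = 4 — false.
(d) batch 4: |A| = 9, |A ∩ B| = 4; needs |A ∩ B| < |A ∖ B| — true.
(e) batch 2: |A| = 9, |A ∩ B| = 9; needs |A ∩ B| = 8 — false.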